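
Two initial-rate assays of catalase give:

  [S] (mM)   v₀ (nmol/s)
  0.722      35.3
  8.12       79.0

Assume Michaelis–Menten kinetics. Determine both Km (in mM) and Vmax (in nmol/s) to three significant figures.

Km = 1.12 mM; Vmax = 89.9 nmol/s

In reciprocal form, 1/v = (Km/Vmax)·(1/[S]) + 1/Vmax. The two points give (1/[S], 1/v) = (1.385, 0.02833) and (0.1232, 0.01266).
Slope = (0.02833 − 0.01266)/(1.385 − 0.1232) = 0.01242; intercept = 0.02833 − 0.01242×1.385 = 0.01113.
Vmax = 1/intercept = 89.9 nmol/s; Km = slope × Vmax = 0.01242 × 89.9 = 1.12 mM.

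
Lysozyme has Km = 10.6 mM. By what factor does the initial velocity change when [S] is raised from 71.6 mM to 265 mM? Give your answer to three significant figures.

Since Vmax cancels, v₂/v₁ = [S]₂(Km+[S]₁) / [S]₁(Km+[S]₂).
= 265×(10.6+71.6) / (71.6×(10.6+265)) = 21780/19730 = 1.10.

1.10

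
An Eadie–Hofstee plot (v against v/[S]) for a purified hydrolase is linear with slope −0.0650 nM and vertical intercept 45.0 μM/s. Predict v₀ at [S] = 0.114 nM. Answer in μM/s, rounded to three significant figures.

In the Eadie–Hofstee form v = Vmax − Km·(v/[S]), the slope is −Km and the intercept is Vmax, so Km = 0.0650 nM and Vmax = 45.0 μM/s.
v = 45.0 × 0.114/(0.0650 + 0.114) = 28.7 μM/s.

28.7 μM/s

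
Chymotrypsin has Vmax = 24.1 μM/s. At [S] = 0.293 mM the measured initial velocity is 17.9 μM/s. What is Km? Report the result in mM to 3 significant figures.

0.101 mM

v/Vmax = 17.9/24.1 = 0.7427 = [S]/(Km+[S]).
So Km + [S] = [S]/0.7427 = 0.3945 mM, giving Km = 0.3945 − 0.293 = 0.101 mM.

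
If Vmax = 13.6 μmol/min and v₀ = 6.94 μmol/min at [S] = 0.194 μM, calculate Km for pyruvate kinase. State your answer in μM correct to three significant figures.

0.186 μM

v/Vmax = 6.94/13.6 = 0.5103 = [S]/(Km+[S]).
So Km + [S] = [S]/0.5103 = 0.3802 μM, giving Km = 0.3802 − 0.194 = 0.186 μM.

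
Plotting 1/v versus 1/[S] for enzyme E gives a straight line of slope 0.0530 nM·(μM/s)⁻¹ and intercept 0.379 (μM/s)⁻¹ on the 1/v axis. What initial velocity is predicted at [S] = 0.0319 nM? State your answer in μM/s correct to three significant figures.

The y-intercept is 1/Vmax, so Vmax = 1/0.379 = 2.64 μM/s.
The slope is Km/Vmax, so Km = 0.0530 × 2.64 = 0.140 nM.
Then v = 2.64 × 0.0319/(0.140 + 0.0319) = 0.490 μM/s.

0.490 μM/s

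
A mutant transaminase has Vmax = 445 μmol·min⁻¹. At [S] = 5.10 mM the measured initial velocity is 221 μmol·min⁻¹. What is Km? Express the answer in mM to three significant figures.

From v = Vmax[S]/(Km+[S]), Km = [S](Vmax − v)/v.
Km = 5.10 × (445 − 221) / 221 = 1142/221 = 5.17 mM.

5.17 mM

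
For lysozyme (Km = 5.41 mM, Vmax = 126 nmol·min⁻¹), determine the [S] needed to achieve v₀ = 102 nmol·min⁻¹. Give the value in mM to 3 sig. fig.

23.0 mM

The required fractional saturation is v/Vmax = 102/126 = 0.8095.
Then [S]/(Km+[S]) = 0.8095 ⇒ [S] = 5.41 × 0.8095/(1 − 0.8095) = 23.0 mM.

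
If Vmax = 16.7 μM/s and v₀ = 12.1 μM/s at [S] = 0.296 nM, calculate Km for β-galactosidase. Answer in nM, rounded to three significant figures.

From v = Vmax[S]/(Km+[S]), Km = [S](Vmax − v)/v.
Km = 0.296 × (16.7 − 12.1) / 12.1 = 1.362/12.1 = 0.113 nM.

0.113 nM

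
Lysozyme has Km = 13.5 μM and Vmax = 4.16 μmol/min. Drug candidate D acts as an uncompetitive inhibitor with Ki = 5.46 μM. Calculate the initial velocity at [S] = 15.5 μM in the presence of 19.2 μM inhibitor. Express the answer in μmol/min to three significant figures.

0.772 μmol/min

α = 1 + [I]/Ki = 1 + 19.2/5.46 = 4.516.
For an uncompetitive inhibitor, both parameters are divided by α, giving Vmax/α and Km/α: Km,app = 2.99 μM, Vmax,app = 0.921 μmol/min.
v = Vmax,app·[S]/(Km,app + [S]) = 0.921 × 15.5/(2.99 + 15.5) = 0.772 μmol/min.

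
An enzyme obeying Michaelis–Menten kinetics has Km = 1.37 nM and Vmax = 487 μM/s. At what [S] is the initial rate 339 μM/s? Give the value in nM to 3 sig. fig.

Rearranging v = Vmax[S]/(Km+[S]) gives [S] = Km·v/(Vmax − v).
[S] = 1.37 × 339 / (487 − 339) = 464.4/148.0 = 3.14 nM.

3.14 nM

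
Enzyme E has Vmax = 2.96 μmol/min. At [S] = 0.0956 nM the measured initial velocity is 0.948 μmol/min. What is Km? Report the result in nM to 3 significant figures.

0.203 nM

v/Vmax = 0.948/2.96 = 0.3203 = [S]/(Km+[S]).
So Km + [S] = [S]/0.3203 = 0.2985 nM, giving Km = 0.2985 − 0.0956 = 0.203 nM.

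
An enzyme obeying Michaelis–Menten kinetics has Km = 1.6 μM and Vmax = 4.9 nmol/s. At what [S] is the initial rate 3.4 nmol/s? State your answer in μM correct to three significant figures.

3.63 μM

Rearranging v = Vmax[S]/(Km+[S]) gives [S] = Km·v/(Vmax − v).
[S] = 1.6 × 3.4 / (4.9 − 3.4) = 5.440/1.500 = 3.63 μM.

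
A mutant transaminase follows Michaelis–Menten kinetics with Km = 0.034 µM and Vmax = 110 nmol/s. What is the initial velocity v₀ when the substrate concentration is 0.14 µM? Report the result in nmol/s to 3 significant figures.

v = Vmax·[S]/(Km + [S]) = 110 × 0.14 / (0.034 + 0.14)
  = 15.40 / 0.1740 = 88.5 nmol/s.

88.5 nmol/s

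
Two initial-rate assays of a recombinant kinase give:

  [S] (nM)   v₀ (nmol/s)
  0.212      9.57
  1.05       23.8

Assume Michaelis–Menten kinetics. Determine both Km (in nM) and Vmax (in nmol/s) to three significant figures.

In reciprocal form, 1/v = (Km/Vmax)·(1/[S]) + 1/Vmax. The two points give (1/[S], 1/v) = (4.717, 0.1045) and (0.9524, 0.04202).
Slope = (0.1045 − 0.04202)/(4.717 − 0.9524) = 0.01660; intercept = 0.1045 − 0.01660×4.717 = 0.02621.
Vmax = 1/intercept = 38.2 nmol/s; Km = slope × Vmax = 0.01660 × 38.2 = 0.633 nM.

Km = 0.633 nM; Vmax = 38.2 nmol/s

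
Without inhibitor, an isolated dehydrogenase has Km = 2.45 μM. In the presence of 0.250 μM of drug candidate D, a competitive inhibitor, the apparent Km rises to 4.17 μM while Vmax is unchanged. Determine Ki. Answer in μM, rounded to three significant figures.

Competitive: Km,app = α·Km with α = 1 + [I]/Ki.
α = Km,app/Km = 4.17/2.45 = 1.702.
Since α = 1 + [I]/Ki, [I]/Ki = 1.702 − 1 = 0.7020 and Ki = 0.250/0.7020 = 0.356 μM.

0.356 μM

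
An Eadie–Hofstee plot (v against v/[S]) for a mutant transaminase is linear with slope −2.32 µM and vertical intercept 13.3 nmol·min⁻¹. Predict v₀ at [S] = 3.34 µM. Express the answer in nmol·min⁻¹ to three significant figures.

In the Eadie–Hofstee form v = Vmax − Km·(v/[S]), the slope is −Km and the intercept is Vmax, so Km = 2.32 µM and Vmax = 13.3 nmol·min⁻¹.
v = 13.3 × 3.34/(2.32 + 3.34) = 7.85 nmol·min⁻¹.

7.85 nmol·min⁻¹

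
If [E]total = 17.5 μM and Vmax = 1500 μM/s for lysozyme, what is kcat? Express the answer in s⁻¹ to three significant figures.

kcat = Vmax/[E]total = 1500 μM/s / 17.5 μM = 85.7 s⁻¹.

85.7 s⁻¹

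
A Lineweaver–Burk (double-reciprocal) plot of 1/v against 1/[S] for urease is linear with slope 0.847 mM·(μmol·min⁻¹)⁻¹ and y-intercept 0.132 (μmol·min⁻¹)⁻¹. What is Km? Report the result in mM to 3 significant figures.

6.42 mM

y-intercept = 1/Vmax ⇒ Vmax = 7.58 μmol·min⁻¹; slope = Km/Vmax ⇒ Km = slope × Vmax.
Km = 0.847 × 7.58 = 6.42 mM.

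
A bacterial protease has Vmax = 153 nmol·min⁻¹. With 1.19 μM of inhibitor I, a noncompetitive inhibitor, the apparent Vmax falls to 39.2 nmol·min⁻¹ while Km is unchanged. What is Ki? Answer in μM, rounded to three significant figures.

Noncompetitive: Vmax,app = Vmax/α with α = 1 + [I]/Ki.
α = Vmax/Vmax,app = 153/39.2 = 3.903.
Since α = 1 + [I]/Ki, [I]/Ki = 3.903 − 1 = 2.903 and Ki = 1.19/2.903 = 0.410 μM.

0.410 μM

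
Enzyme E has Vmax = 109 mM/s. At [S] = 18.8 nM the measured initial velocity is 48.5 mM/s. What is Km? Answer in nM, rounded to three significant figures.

v/Vmax = 48.5/109 = 0.4450 = [S]/(Km+[S]).
So Km + [S] = [S]/0.4450 = 42.25 nM, giving Km = 42.25 − 18.8 = 23.5 nM.

23.5 nM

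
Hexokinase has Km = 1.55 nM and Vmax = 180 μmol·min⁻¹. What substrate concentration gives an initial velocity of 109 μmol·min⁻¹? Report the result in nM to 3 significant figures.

2.38 nM

The required fractional saturation is v/Vmax = 109/180 = 0.6056.
Then [S]/(Km+[S]) = 0.6056 ⇒ [S] = 1.55 × 0.6056/(1 − 0.6056) = 2.38 nM.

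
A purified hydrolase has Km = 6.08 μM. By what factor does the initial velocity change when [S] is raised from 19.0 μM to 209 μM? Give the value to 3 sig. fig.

Since Vmax cancels, v₂/v₁ = [S]₂(Km+[S]₁) / [S]₁(Km+[S]₂).
= 209×(6.08+19.0) / (19.0×(6.08+209)) = 5242/4087 = 1.28.

1.28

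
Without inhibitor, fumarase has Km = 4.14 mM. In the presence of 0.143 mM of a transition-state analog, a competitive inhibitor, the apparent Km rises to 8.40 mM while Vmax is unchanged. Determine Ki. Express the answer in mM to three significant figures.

Competitive: Km,app = α·Km with α = 1 + [I]/Ki.
α = Km,app/Km = 8.40/4.14 = 2.029.
Ki = [I]/(α − 1) = 0.143/1.029 = 0.139 mM.

0.139 mM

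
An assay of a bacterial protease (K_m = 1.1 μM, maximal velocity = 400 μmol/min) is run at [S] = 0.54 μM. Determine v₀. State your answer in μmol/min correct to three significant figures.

[S]/(Km+[S]) = 0.54/1.640 = 0.3293, the fractional saturation.
v = 0.3293 × Vmax = 0.3293 × 400 = 132 μmol/min.

132 μmol/min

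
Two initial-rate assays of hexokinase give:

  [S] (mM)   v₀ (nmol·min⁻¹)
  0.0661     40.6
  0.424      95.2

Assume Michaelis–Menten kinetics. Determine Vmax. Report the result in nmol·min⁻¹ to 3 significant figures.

In reciprocal form, 1/v = (Km/Vmax)·(1/[S]) + 1/Vmax. The two points give (1/[S], 1/v) = (15.13, 0.02463) and (2.358, 0.01050).
Slope = (0.02463 − 0.01050)/(15.13 − 2.358) = 0.001106; intercept = 0.02463 − 0.001106×15.13 = 0.007895.
Vmax = 1/intercept = 127 nmol·min⁻¹; Km = slope × Vmax = 0.001106 × 127 = 0.140 mM.

127 nmol·min⁻¹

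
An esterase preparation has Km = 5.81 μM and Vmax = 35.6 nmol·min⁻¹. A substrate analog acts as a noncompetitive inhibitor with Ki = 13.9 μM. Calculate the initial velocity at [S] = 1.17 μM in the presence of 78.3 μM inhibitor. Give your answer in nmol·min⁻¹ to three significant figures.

0.900 nmol·min⁻¹

With α = 1 + [I]/Ki = 1 + 78.3/13.9 = 6.633, the noncompetitive rate law is v = (Vmax/α)·[S] / (Km + [S]).
v = (35.6/6.633)×1.17 / (5.81 + 1.17) = 6.279/6.980 = 0.900 nmol·min⁻¹.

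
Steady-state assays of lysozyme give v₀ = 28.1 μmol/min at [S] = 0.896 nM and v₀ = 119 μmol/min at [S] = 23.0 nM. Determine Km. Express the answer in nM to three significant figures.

From v = Vmax[S]/(Km+[S]), each point gives Vmax = v(Km+[S])/[S].
Equating: 28.1(Km+0.896)/0.896 = 119(Km+23.0)/23.0.
31.36·Km + 28.1 = 5.174·Km + 119, so (31.36 − 5.174)·Km = 119 − 28.1.
Km = 90.90/26.19 = 3.47 nM; then Vmax = 28.1(3.47+0.896)/0.896 = 137 μmol/min.

3.47 nM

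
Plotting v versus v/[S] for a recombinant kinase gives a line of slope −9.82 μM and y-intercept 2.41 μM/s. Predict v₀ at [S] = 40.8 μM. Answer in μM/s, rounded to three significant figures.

1.94 μM/s

In the Eadie–Hofstee form v = Vmax − Km·(v/[S]), the slope is −Km and the intercept is Vmax, so Km = 9.82 μM and Vmax = 2.41 μM/s.
v = 2.41 × 40.8/(9.82 + 40.8) = 1.94 μM/s.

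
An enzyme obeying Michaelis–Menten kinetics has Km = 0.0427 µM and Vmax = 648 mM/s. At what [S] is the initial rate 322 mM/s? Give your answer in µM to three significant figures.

Rearranging v = Vmax[S]/(Km+[S]) gives [S] = Km·v/(Vmax − v).
[S] = 0.0427 × 322 / (648 − 322) = 13.75/326.0 = 0.0422 µM.

0.0422 µM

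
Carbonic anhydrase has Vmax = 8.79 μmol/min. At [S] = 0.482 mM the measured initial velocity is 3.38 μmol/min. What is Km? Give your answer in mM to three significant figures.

0.771 mM

From v = Vmax[S]/(Km+[S]), Km = [S](Vmax − v)/v.
Km = 0.482 × (8.79 − 3.38) / 3.38 = 2.608/3.38 = 0.771 mM.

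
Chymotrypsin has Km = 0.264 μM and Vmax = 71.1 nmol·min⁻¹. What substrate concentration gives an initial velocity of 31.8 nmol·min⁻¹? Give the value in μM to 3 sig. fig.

0.214 μM

The required fractional saturation is v/Vmax = 31.8/71.1 = 0.4473.
Then [S]/(Km+[S]) = 0.4473 ⇒ [S] = 0.264 × 0.4473/(1 − 0.4473) = 0.214 μM.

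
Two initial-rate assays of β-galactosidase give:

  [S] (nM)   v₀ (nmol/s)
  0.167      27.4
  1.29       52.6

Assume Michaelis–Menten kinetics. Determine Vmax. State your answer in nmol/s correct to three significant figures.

In reciprocal form, 1/v = (Km/Vmax)·(1/[S]) + 1/Vmax. The two points give (1/[S], 1/v) = (5.988, 0.03650) and (0.7752, 0.01901).
Slope = (0.03650 − 0.01901)/(5.988 − 0.7752) = 0.003354; intercept = 0.03650 − 0.003354×5.988 = 0.01641.
Vmax = 1/intercept = 60.9 nmol/s; Km = slope × Vmax = 0.003354 × 60.9 = 0.204 nM.

60.9 nmol/s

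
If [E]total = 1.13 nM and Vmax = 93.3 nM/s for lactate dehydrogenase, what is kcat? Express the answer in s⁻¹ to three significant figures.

kcat = Vmax/[E]total = 93.3 nM/s / 1.13 nM = 82.6 s⁻¹.

82.6 s⁻¹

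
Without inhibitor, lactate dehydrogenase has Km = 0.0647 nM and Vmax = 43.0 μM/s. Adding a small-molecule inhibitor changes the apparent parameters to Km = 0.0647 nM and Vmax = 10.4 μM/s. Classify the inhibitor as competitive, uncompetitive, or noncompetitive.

Vmax decreases (43.0 → 10.4 μM/s) while Km is unchanged — pure noncompetitive inhibition.

noncompetitive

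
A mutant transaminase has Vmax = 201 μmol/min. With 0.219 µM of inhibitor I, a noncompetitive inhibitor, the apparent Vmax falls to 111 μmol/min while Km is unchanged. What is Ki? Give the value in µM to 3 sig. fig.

Noncompetitive: Vmax,app = Vmax/α with α = 1 + [I]/Ki.
α = Vmax/Vmax,app = 201/111 = 1.811.
Since α = 1 + [I]/Ki, [I]/Ki = 1.811 − 1 = 0.8108 and Ki = 0.219/0.8108 = 0.270 µM.

0.270 µM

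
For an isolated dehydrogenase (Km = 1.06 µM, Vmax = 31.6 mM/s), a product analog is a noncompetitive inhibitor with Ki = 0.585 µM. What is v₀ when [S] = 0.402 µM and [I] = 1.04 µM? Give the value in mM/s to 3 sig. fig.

3.13 mM/s

α = 1 + [I]/Ki = 1 + 1.04/0.585 = 2.778.
For a noncompetitive inhibitor, Vmax is reduced to Vmax/α while Km is unchanged: Km,app = 1.06 µM, Vmax,app = 11.4 mM/s.
v = Vmax,app·[S]/(Km,app + [S]) = 11.4 × 0.402/(1.06 + 0.402) = 3.13 mM/s.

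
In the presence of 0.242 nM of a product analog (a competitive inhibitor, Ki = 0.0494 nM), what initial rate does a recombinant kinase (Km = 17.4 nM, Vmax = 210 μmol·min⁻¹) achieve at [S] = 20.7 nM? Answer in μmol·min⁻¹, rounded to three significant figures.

With α = 1 + [I]/Ki = 1 + 0.242/0.0494 = 5.899, the competitive rate law is v = Vmax[S] / (αKm + [S]).
v = 210×20.7 / (5.899×17.4 + 20.7) = 4347/123.3 = 35.2 μmol·min⁻¹.

35.2 μmol·min⁻¹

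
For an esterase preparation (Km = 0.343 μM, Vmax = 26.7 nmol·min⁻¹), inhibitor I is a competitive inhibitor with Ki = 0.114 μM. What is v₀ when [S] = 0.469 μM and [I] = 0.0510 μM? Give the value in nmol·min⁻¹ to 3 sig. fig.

13.0 nmol·min⁻¹

α = 1 + [I]/Ki = 1 + 0.0510/0.114 = 1.447.
For a competitive inhibitor, Vmax is unchanged and the apparent Km becomes α·Km: Km,app = 0.496 μM, Vmax,app = 26.7 nmol·min⁻¹.
v = Vmax,app·[S]/(Km,app + [S]) = 26.7 × 0.469/(0.496 + 0.469) = 13.0 nmol·min⁻¹.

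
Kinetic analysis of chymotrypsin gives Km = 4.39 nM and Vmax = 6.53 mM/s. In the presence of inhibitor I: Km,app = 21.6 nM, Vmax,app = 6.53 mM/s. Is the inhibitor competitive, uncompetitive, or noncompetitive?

competitive

Km increases (4.39 → 21.6 nM) while Vmax is unchanged — the hallmark of competitive inhibition.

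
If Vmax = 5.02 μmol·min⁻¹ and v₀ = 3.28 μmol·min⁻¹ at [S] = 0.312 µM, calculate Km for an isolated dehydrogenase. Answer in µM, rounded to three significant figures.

0.166 µM

v/Vmax = 3.28/5.02 = 0.6534 = [S]/(Km+[S]).
So Km + [S] = [S]/0.6534 = 0.4775 µM, giving Km = 0.4775 − 0.312 = 0.166 µM.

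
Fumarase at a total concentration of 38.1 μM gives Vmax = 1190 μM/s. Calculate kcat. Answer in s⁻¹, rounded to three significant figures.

kcat = Vmax/[E]total = 1190 μM/s / 38.1 μM = 31.2 s⁻¹.

31.2 s⁻¹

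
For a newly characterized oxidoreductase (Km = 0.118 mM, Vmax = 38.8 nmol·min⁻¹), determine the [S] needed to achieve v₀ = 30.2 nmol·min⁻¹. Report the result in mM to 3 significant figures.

Rearranging v = Vmax[S]/(Km+[S]) gives [S] = Km·v/(Vmax − v).
[S] = 0.118 × 30.2 / (38.8 − 30.2) = 3.564/8.600 = 0.414 mM.

0.414 mM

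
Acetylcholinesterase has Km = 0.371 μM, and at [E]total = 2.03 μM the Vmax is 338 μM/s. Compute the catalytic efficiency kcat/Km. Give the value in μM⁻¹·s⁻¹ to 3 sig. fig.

449 μM⁻¹·s⁻¹

kcat = Vmax/[E]total = 338/2.03 = 167 s⁻¹.
kcat/Km = 167/0.371 = 449 μM⁻¹·s⁻¹.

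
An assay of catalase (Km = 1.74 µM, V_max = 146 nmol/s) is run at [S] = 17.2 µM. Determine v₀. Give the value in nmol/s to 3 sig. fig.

133 nmol/s

[S]/(Km+[S]) = 17.2/18.94 = 0.9081, the fractional saturation.
v = 0.9081 × Vmax = 0.9081 × 146 = 133 nmol/s.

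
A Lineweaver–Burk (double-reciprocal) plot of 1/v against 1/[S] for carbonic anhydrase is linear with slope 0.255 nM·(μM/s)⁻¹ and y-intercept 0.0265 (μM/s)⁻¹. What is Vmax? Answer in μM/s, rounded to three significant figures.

The y-intercept of a Lineweaver–Burk plot equals 1/Vmax, so Vmax = 1/0.0265 = 37.7 μM/s.

37.7 μM/s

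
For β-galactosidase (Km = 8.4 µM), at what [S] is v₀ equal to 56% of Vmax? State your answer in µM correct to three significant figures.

v/Vmax = [S]/(Km+[S]) = 0.56, so [S] = Km·0.56/(1 − 0.56) = 8.4 × 1.273.
[S] = 10.7 µM.

10.7 µM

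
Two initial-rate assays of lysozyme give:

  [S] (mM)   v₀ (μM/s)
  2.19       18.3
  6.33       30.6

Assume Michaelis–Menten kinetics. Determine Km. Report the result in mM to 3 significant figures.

In reciprocal form, 1/v = (Km/Vmax)·(1/[S]) + 1/Vmax. The two points give (1/[S], 1/v) = (0.4566, 0.05464) and (0.1580, 0.03268).
Slope = (0.05464 − 0.03268)/(0.4566 − 0.1580) = 0.07355; intercept = 0.05464 − 0.07355×0.4566 = 0.02106.
Vmax = 1/intercept = 47.5 μM/s; Km = slope × Vmax = 0.07355 × 47.5 = 3.49 mM.

3.49 mM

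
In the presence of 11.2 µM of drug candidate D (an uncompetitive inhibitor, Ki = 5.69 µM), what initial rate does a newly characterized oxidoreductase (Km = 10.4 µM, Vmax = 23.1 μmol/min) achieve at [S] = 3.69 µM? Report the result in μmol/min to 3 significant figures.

3.99 μmol/min

α = 1 + [I]/Ki = 1 + 11.2/5.69 = 2.968.
For an uncompetitive inhibitor, both parameters are divided by α, giving Vmax/α and Km/α: Km,app = 3.50 µM, Vmax,app = 7.78 μmol/min.
v = Vmax,app·[S]/(Km,app + [S]) = 7.78 × 3.69/(3.50 + 3.69) = 3.99 μmol/min.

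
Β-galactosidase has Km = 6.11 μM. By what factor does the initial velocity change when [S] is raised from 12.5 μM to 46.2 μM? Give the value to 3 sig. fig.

1.31

Since Vmax cancels, v₂/v₁ = [S]₂(Km+[S]₁) / [S]₁(Km+[S]₂).
= 46.2×(6.11+12.5) / (12.5×(6.11+46.2)) = 859.8/653.9 = 1.31.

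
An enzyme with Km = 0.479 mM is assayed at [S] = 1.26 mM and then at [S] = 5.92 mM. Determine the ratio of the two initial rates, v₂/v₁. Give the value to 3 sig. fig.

Since Vmax cancels, v₂/v₁ = [S]₂(Km+[S]₁) / [S]₁(Km+[S]₂).
= 5.92×(0.479+1.26) / (1.26×(0.479+5.92)) = 10.29/8.063 = 1.28.

1.28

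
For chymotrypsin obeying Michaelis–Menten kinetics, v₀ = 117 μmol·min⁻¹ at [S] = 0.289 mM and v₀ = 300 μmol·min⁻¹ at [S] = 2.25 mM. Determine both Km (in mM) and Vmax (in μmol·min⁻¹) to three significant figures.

Km = 0.674 mM; Vmax = 390 μmol·min⁻¹

In reciprocal form, 1/v = (Km/Vmax)·(1/[S]) + 1/Vmax. The two points give (1/[S], 1/v) = (3.460, 0.008547) and (0.4444, 0.003333).
Slope = (0.008547 − 0.003333)/(3.460 − 0.4444) = 0.001729; intercept = 0.008547 − 0.001729×3.460 = 0.002565.
Vmax = 1/intercept = 390 μmol·min⁻¹; Km = slope × Vmax = 0.001729 × 390 = 0.674 mM.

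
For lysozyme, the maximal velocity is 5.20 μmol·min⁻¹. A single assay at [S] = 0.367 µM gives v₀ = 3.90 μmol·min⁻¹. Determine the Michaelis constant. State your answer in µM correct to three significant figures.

0.122 µM

From v = Vmax[S]/(Km+[S]), Km = [S](Vmax − v)/v.
Km = 0.367 × (5.20 − 3.90) / 3.90 = 0.4771/3.90 = 0.122 µM.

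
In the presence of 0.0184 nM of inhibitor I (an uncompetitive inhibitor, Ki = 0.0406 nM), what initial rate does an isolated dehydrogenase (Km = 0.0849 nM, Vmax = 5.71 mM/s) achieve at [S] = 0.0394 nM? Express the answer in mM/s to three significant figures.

1.58 mM/s

α = 1 + [I]/Ki = 1 + 0.0184/0.0406 = 1.453.
For an uncompetitive inhibitor, both parameters are divided by α, giving Vmax/α and Km/α: Km,app = 0.0584 nM, Vmax,app = 3.93 mM/s.
v = Vmax,app·[S]/(Km,app + [S]) = 3.93 × 0.0394/(0.0584 + 0.0394) = 1.58 mM/s.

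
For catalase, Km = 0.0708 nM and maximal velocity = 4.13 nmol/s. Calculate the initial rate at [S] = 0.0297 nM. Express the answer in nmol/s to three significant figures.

1.22 nmol/s

[S]/(Km+[S]) = 0.0297/0.1005 = 0.2955, the fractional saturation.
v = 0.2955 × Vmax = 0.2955 × 4.13 = 1.22 nmol/s.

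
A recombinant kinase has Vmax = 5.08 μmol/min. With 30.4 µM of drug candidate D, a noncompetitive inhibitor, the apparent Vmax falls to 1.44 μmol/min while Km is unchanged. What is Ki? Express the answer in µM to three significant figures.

Noncompetitive: Vmax,app = Vmax/α with α = 1 + [I]/Ki.
α = Vmax/Vmax,app = 5.08/1.44 = 3.528.
Ki = [I]/(α − 1) = 30.4/2.528 = 12.0 µM.

12.0 µM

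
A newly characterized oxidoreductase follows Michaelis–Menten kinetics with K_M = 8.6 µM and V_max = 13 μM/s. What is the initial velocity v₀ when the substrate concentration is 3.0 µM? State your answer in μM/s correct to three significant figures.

3.36 μM/s

v = Vmax·[S]/(Km + [S]) = 13 × 3.0 / (8.6 + 3.0)
  = 39.00 / 11.60 = 3.36 μM/s.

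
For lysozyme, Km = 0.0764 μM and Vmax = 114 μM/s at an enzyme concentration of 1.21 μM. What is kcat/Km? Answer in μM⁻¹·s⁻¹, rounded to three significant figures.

1230 μM⁻¹·s⁻¹

kcat = Vmax/[E]total = 114/1.21 = 94.2 s⁻¹.
kcat/Km = 94.2/0.0764 = 1230 μM⁻¹·s⁻¹.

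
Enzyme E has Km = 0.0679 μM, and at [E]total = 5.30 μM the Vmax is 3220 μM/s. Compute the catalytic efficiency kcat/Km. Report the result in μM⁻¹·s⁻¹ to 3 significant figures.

kcat = Vmax/[E]total = 3220/5.30 = 608 s⁻¹.
kcat/Km = 608/0.0679 = 8950 μM⁻¹·s⁻¹.

8950 μM⁻¹·s⁻¹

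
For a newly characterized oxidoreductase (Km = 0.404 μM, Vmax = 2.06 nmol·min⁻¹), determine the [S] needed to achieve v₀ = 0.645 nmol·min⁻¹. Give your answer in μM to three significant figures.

0.184 μM

Rearranging v = Vmax[S]/(Km+[S]) gives [S] = Km·v/(Vmax − v).
[S] = 0.404 × 0.645 / (2.06 − 0.645) = 0.2606/1.415 = 0.184 μM.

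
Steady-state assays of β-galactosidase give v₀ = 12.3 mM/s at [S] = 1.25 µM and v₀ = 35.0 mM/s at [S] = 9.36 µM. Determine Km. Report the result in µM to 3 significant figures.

From v = Vmax[S]/(Km+[S]), each point gives Vmax = v(Km+[S])/[S].
Equating: 12.3(Km+1.25)/1.25 = 35.0(Km+9.36)/9.36.
9.840·Km + 12.3 = 3.739·Km + 35.0, so (9.840 − 3.739)·Km = 35.0 − 12.3.
Km = 22.70/6.101 = 3.72 µM; then Vmax = 12.3(3.72+1.25)/1.25 = 48.9 mM/s.

3.72 µM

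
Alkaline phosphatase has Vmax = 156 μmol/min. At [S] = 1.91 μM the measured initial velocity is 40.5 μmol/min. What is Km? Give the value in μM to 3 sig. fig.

5.45 μM

From v = Vmax[S]/(Km+[S]), Km = [S](Vmax − v)/v.
Km = 1.91 × (156 − 40.5) / 40.5 = 220.6/40.5 = 5.45 μM.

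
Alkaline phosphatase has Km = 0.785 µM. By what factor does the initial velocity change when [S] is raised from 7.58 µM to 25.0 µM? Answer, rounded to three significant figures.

1.07

The fractional saturations are [S]/(Km+[S]) = 7.58/8.365 = 0.9062 and 25.0/25.78 = 0.9696.
v₂/v₁ is just their ratio: 0.9696/0.9062 = 1.07.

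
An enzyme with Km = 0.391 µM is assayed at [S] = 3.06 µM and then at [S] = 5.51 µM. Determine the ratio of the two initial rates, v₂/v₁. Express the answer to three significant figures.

The fractional saturations are [S]/(Km+[S]) = 3.06/3.451 = 0.8867 and 5.51/5.901 = 0.9337.
v₂/v₁ is just their ratio: 0.9337/0.8867 = 1.05.

1.05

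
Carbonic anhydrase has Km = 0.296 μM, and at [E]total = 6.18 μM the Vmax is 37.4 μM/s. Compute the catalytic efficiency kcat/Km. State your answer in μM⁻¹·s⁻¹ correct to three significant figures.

kcat = Vmax/[E]total = 37.4/6.18 = 6.05 s⁻¹.
kcat/Km = 6.05/0.296 = 20.4 μM⁻¹·s⁻¹.

20.4 μM⁻¹·s⁻¹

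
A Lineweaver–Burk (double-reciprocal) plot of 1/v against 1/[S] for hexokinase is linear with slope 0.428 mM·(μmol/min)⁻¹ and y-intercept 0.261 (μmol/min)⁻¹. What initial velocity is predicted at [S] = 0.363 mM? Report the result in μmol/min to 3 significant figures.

The y-intercept is 1/Vmax, so Vmax = 1/0.261 = 3.83 μmol/min.
The slope is Km/Vmax, so Km = 0.428 × 3.83 = 1.64 mM.
Then v = 3.83 × 0.363/(1.64 + 0.363) = 0.694 μmol/min.

0.694 μmol/min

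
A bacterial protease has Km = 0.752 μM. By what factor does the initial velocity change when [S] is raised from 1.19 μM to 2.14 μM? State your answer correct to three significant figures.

Since Vmax cancels, v₂/v₁ = [S]₂(Km+[S]₁) / [S]₁(Km+[S]₂).
= 2.14×(0.752+1.19) / (1.19×(0.752+2.14)) = 4.156/3.441 = 1.21.

1.21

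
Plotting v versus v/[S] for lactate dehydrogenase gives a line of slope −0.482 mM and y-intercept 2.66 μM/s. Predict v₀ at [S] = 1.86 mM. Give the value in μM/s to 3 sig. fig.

In the Eadie–Hofstee form v = Vmax − Km·(v/[S]), the slope is −Km and the intercept is Vmax, so Km = 0.482 mM and Vmax = 2.66 μM/s.
v = 2.66 × 1.86/(0.482 + 1.86) = 2.11 μM/s.

2.11 μM/s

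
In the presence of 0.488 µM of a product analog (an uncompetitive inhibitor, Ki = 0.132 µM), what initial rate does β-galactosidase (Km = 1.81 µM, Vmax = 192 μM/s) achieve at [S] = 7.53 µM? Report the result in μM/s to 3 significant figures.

α = 1 + [I]/Ki = 1 + 0.488/0.132 = 4.697.
For an uncompetitive inhibitor, both parameters are divided by α, giving Vmax/α and Km/α: Km,app = 0.385 µM, Vmax,app = 40.9 μM/s.
v = Vmax,app·[S]/(Km,app + [S]) = 40.9 × 7.53/(0.385 + 7.53) = 38.9 μM/s.

38.9 μM/s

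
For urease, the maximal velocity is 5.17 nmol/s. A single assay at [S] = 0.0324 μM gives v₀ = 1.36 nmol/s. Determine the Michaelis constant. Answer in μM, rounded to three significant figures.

0.0908 μM

v/Vmax = 1.36/5.17 = 0.2631 = [S]/(Km+[S]).
So Km + [S] = [S]/0.2631 = 0.1232 μM, giving Km = 0.1232 − 0.0324 = 0.0908 μM.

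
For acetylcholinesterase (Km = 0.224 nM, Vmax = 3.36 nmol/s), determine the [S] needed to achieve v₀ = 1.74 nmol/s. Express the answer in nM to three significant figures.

Rearranging v = Vmax[S]/(Km+[S]) gives [S] = Km·v/(Vmax − v).
[S] = 0.224 × 1.74 / (3.36 − 1.74) = 0.3898/1.620 = 0.241 nM.

0.241 nM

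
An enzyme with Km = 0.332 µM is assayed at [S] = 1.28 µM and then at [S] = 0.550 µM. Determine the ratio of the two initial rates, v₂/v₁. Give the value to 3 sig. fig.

0.785

The fractional saturations are [S]/(Km+[S]) = 1.28/1.612 = 0.7940 and 0.550/0.8820 = 0.6236.
v₂/v₁ is just their ratio: 0.6236/0.7940 = 0.785.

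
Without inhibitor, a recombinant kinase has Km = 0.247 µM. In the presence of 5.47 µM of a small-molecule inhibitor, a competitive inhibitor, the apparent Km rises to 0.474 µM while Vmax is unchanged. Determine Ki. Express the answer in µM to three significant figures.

5.95 µM

Competitive: Km,app = α·Km with α = 1 + [I]/Ki.
α = Km,app/Km = 0.474/0.247 = 1.919.
Ki = [I]/(α − 1) = 5.47/0.9190 = 5.95 µM.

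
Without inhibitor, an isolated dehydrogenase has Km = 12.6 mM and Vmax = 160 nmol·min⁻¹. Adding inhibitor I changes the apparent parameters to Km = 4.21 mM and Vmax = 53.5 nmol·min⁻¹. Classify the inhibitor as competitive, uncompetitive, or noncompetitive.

Both Km and Vmax decrease by the same factor (~2.99-fold) — characteristic of uncompetitive inhibition.

uncompetitive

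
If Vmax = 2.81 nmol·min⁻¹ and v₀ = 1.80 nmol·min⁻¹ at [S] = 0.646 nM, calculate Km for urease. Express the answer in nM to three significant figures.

v/Vmax = 1.80/2.81 = 0.6406 = [S]/(Km+[S]).
So Km + [S] = [S]/0.6406 = 1.008 nM, giving Km = 1.008 − 0.646 = 0.362 nM.

0.362 nM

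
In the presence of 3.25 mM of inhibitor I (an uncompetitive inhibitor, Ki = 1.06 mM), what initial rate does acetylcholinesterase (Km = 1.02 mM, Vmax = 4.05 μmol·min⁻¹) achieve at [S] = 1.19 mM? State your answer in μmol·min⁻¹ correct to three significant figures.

0.823 μmol·min⁻¹

α = 1 + [I]/Ki = 1 + 3.25/1.06 = 4.066.
For an uncompetitive inhibitor, both parameters are divided by α, giving Vmax/α and Km/α: Km,app = 0.251 mM, Vmax,app = 0.996 μmol·min⁻¹.
v = Vmax,app·[S]/(Km,app + [S]) = 0.996 × 1.19/(0.251 + 1.19) = 0.823 μmol·min⁻¹.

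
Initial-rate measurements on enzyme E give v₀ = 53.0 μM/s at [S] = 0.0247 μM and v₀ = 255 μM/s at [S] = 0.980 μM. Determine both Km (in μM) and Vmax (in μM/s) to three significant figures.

Km = 0.107 μM; Vmax = 283 μM/s

In reciprocal form, 1/v = (Km/Vmax)·(1/[S]) + 1/Vmax. The two points give (1/[S], 1/v) = (40.49, 0.01887) and (1.020, 0.003922).
Slope = (0.01887 − 0.003922)/(40.49 − 1.020) = 0.0003787; intercept = 0.01887 − 0.0003787×40.49 = 0.003535.
Vmax = 1/intercept = 283 μM/s; Km = slope × Vmax = 0.0003787 × 283 = 0.107 μM.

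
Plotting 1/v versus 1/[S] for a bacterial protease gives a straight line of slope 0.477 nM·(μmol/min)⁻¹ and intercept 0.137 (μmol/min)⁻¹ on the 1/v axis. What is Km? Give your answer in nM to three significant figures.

y-intercept = 1/Vmax ⇒ Vmax = 7.30 μmol/min; slope = Km/Vmax ⇒ Km = slope × Vmax.
Km = 0.477 × 7.30 = 3.48 nM.

3.48 nM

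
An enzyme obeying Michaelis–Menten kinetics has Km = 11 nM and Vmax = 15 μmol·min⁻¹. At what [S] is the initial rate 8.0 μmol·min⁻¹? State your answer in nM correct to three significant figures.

12.6 nM

The required fractional saturation is v/Vmax = 8.0/15 = 0.5333.
Then [S]/(Km+[S]) = 0.5333 ⇒ [S] = 11 × 0.5333/(1 − 0.5333) = 12.6 nM.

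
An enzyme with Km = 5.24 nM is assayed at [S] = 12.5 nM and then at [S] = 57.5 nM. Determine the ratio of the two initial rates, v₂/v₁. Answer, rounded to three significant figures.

1.30

The fractional saturations are [S]/(Km+[S]) = 12.5/17.74 = 0.7046 and 57.5/62.74 = 0.9165.
v₂/v₁ is just their ratio: 0.9165/0.7046 = 1.30.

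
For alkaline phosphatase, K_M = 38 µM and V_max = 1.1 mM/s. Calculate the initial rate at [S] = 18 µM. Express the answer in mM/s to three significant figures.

v = Vmax·[S]/(Km + [S]) = 1.1 × 18 / (38 + 18)
  = 19.80 / 56.00 = 0.354 mM/s.

0.354 mM/s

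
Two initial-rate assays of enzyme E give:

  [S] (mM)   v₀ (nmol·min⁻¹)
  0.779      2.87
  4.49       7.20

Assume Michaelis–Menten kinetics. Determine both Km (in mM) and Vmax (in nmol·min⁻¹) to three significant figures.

Km = 2.08 mM; Vmax = 10.5 nmol·min⁻¹

From v = Vmax[S]/(Km+[S]), each point gives Vmax = v(Km+[S])/[S].
Equating: 2.87(Km+0.779)/0.779 = 7.20(Km+4.49)/4.49.
3.684·Km + 2.87 = 1.604·Km + 7.20, so (3.684 − 1.604)·Km = 7.20 − 2.87.
Km = 4.330/2.081 = 2.08 mM; then Vmax = 2.87(2.08+0.779)/0.779 = 10.5 nmol·min⁻¹.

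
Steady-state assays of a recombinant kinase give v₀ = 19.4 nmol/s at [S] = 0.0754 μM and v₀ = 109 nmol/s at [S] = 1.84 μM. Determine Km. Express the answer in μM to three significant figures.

0.452 μM

In reciprocal form, 1/v = (Km/Vmax)·(1/[S]) + 1/Vmax. The two points give (1/[S], 1/v) = (13.26, 0.05155) and (0.5435, 0.009174).
Slope = (0.05155 − 0.009174)/(13.26 − 0.5435) = 0.003331; intercept = 0.05155 − 0.003331×13.26 = 0.007364.
Vmax = 1/intercept = 136 nmol/s; Km = slope × Vmax = 0.003331 × 136 = 0.452 μM.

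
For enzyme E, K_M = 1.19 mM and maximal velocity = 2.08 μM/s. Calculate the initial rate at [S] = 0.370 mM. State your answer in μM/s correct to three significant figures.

v = Vmax·[S]/(Km + [S]) = 2.08 × 0.370 / (1.19 + 0.370)
  = 0.7696 / 1.560 = 0.493 μM/s.

0.493 μM/s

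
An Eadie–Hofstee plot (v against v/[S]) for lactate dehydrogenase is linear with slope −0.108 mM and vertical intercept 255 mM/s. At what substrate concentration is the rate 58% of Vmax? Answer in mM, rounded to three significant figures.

The Eadie–Hofstee slope gives Km = 0.108 mM (slope = −Km).
v/Vmax = [S]/(Km+[S]) = 0.58 ⇒ [S] = Km·0.58/(1−0.58) = 0.108 × 1.381 = 0.149 mM.

0.149 mM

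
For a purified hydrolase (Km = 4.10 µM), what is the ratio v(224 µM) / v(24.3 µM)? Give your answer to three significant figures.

1.15

Since Vmax cancels, v₂/v₁ = [S]₂(Km+[S]₁) / [S]₁(Km+[S]₂).
= 224×(4.10+24.3) / (24.3×(4.10+224)) = 6362/5543 = 1.15.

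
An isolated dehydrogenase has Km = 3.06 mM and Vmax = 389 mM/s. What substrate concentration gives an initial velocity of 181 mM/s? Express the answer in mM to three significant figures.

The required fractional saturation is v/Vmax = 181/389 = 0.4653.
Then [S]/(Km+[S]) = 0.4653 ⇒ [S] = 3.06 × 0.4653/(1 − 0.4653) = 2.66 mM.

2.66 mM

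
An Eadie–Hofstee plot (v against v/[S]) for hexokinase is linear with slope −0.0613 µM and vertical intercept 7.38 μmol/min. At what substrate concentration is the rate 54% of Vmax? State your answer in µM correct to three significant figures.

The Eadie–Hofstee slope gives Km = 0.0613 µM (slope = −Km).
v/Vmax = [S]/(Km+[S]) = 0.54 ⇒ [S] = Km·0.54/(1−0.54) = 0.0613 × 1.174 = 0.0720 µM.

0.0720 µM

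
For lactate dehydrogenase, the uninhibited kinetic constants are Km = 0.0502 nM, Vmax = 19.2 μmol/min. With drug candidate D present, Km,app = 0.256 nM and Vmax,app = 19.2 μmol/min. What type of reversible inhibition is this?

Km increases (0.0502 → 0.256 nM) while Vmax is unchanged — the hallmark of competitive inhibition.

competitive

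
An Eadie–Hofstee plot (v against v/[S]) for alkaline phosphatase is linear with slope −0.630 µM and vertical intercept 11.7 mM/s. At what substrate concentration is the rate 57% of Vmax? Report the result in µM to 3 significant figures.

The Eadie–Hofstee slope gives Km = 0.630 µM (slope = −Km).
v/Vmax = [S]/(Km+[S]) = 0.57 ⇒ [S] = Km·0.57/(1−0.57) = 0.630 × 1.326 = 0.835 µM.

0.835 µM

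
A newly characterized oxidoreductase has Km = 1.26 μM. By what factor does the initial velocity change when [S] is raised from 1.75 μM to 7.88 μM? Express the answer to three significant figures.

1.48

The fractional saturations are [S]/(Km+[S]) = 1.75/3.010 = 0.5814 and 7.88/9.140 = 0.8621.
v₂/v₁ is just their ratio: 0.8621/0.5814 = 1.48.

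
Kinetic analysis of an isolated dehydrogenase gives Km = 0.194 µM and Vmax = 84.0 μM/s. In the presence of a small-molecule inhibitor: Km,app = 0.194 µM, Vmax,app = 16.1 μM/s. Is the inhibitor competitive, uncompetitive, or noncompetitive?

Vmax decreases (84.0 → 16.1 μM/s) while Km is unchanged — pure noncompetitive inhibition.

noncompetitive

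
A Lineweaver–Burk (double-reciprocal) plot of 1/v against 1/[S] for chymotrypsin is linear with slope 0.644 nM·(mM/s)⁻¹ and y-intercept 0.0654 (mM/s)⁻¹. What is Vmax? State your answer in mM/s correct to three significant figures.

The y-intercept of a Lineweaver–Burk plot equals 1/Vmax, so Vmax = 1/0.0654 = 15.3 mM/s.

15.3 mM/s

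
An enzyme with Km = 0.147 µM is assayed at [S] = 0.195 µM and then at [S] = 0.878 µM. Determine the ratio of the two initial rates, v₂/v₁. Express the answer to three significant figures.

1.50

The fractional saturations are [S]/(Km+[S]) = 0.195/0.3420 = 0.5702 and 0.878/1.025 = 0.8566.
v₂/v₁ is just their ratio: 0.8566/0.5702 = 1.50.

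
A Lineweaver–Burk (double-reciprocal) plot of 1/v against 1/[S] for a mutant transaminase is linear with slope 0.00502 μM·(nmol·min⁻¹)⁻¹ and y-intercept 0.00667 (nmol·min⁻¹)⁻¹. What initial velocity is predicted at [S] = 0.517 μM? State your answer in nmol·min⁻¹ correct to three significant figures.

61.1 nmol·min⁻¹

The y-intercept is 1/Vmax, so Vmax = 1/0.00667 = 150 nmol·min⁻¹.
The slope is Km/Vmax, so Km = 0.00502 × 150 = 0.753 μM.
Then v = 150 × 0.517/(0.753 + 0.517) = 61.1 nmol·min⁻¹.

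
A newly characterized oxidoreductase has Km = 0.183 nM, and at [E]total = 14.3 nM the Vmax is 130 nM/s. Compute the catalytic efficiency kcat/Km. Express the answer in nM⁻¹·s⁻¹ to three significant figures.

49.7 nM⁻¹·s⁻¹

kcat = Vmax/[E]total = 130/14.3 = 9.09 s⁻¹.
kcat/Km = 9.09/0.183 = 49.7 nM⁻¹·s⁻¹.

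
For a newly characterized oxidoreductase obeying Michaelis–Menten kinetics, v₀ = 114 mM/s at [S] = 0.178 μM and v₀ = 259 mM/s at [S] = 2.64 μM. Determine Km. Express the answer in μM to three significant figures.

In reciprocal form, 1/v = (Km/Vmax)·(1/[S]) + 1/Vmax. The two points give (1/[S], 1/v) = (5.618, 0.008772) and (0.3788, 0.003861).
Slope = (0.008772 − 0.003861)/(5.618 − 0.3788) = 0.0009373; intercept = 0.008772 − 0.0009373×5.618 = 0.003506.
Vmax = 1/intercept = 285 mM/s; Km = slope × Vmax = 0.0009373 × 285 = 0.267 μM.

0.267 μM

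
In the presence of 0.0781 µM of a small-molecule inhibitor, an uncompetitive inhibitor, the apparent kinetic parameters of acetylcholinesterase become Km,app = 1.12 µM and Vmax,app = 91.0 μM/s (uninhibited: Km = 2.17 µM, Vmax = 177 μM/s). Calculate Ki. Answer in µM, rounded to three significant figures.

0.0826 µM

Uncompetitive: Vmax,app = Vmax/α (and Km,app = Km/α) with α = 1 + [I]/Ki.
α = Vmax/Vmax,app = 177/91.0 = 1.945.
Since α = 1 + [I]/Ki, [I]/Ki = 1.945 − 1 = 0.9451 and Ki = 0.0781/0.9451 = 0.0826 µM.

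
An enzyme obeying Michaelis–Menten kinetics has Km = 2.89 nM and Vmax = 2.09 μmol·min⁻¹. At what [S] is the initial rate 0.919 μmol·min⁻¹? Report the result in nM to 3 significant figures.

The required fractional saturation is v/Vmax = 0.919/2.09 = 0.4397.
Then [S]/(Km+[S]) = 0.4397 ⇒ [S] = 2.89 × 0.4397/(1 − 0.4397) = 2.27 nM.

2.27 nM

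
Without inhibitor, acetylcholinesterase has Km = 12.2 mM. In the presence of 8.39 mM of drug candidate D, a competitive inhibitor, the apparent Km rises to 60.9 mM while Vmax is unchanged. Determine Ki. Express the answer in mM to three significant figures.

Competitive: Km,app = α·Km with α = 1 + [I]/Ki.
α = Km,app/Km = 60.9/12.2 = 4.992.
Ki = [I]/(α − 1) = 8.39/3.992 = 2.10 mM.

2.10 mM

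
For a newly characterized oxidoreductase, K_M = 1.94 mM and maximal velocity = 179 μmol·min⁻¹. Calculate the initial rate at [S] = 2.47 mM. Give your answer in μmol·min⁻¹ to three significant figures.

[S]/(Km+[S]) = 2.47/4.410 = 0.5601, the fractional saturation.
v = 0.5601 × Vmax = 0.5601 × 179 = 100 μmol·min⁻¹.

100 μmol·min⁻¹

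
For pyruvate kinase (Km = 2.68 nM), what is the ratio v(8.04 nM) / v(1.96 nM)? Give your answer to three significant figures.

1.78

Since Vmax cancels, v₂/v₁ = [S]₂(Km+[S]₁) / [S]₁(Km+[S]₂).
= 8.04×(2.68+1.96) / (1.96×(2.68+8.04)) = 37.31/21.01 = 1.78.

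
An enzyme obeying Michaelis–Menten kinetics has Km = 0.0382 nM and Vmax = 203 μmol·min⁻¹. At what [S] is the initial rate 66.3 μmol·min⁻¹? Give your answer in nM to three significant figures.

Rearranging v = Vmax[S]/(Km+[S]) gives [S] = Km·v/(Vmax − v).
[S] = 0.0382 × 66.3 / (203 − 66.3) = 2.533/136.7 = 0.0185 nM.

0.0185 nM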